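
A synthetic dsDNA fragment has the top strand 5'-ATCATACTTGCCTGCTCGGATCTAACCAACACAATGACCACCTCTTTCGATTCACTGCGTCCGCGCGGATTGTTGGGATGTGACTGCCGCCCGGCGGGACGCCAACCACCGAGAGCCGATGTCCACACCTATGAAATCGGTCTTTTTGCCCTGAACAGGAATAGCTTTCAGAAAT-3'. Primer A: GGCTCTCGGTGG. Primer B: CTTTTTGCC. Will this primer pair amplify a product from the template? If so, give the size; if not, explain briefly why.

Primer A (GGCTCTCGGTGG) has reverse complement CCACCGAGAGCC, which matches the top strand at positions 106–117; primer A anneals to the top strand there with its 3' end pointing upstream toward position 106.
Primer B (CTTTTTGCC) matches the top strand directly at positions 142–150; it anneals to the bottom strand with its 3' end pointing downstream toward position 150.
The 3' ends diverge (primer A extends toward position 1, primer B toward position 175), so the primers never converge on a shared product.

No product — the primers' 3' ends point away from each other.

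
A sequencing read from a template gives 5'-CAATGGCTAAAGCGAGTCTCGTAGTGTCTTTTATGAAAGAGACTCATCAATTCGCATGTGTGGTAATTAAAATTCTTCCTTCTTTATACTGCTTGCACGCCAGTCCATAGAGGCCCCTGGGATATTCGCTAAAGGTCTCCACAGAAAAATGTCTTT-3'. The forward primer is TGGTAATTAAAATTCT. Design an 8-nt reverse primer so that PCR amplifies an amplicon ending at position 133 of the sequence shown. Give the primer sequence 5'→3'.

The forward primer binds at positions 61–76; the product's 3' end on the top strand is position 133.
The reverse primer anneals to the top strand over positions 126–133, i.e. to TCGCTAAA.
Its sequence written 5'→3' is the reverse complement: TTTAGCGA.

5'-TTTAGCGA-3'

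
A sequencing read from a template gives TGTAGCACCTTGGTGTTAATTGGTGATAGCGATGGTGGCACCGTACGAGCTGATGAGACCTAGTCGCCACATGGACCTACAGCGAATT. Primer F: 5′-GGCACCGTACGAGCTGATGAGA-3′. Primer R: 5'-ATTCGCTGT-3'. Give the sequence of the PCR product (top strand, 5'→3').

5'-GGCACCGTACGAGCTGATGAGACCTAGTCGCCACATGGACCTACAGCGAAT-3'

The forward primer matches the template at positions 37–58.
The reverse primer's reverse complement is ACAGCGAAT, which matches the template at positions 79–87.
The product is the template from position 37 through 87 (51 bp).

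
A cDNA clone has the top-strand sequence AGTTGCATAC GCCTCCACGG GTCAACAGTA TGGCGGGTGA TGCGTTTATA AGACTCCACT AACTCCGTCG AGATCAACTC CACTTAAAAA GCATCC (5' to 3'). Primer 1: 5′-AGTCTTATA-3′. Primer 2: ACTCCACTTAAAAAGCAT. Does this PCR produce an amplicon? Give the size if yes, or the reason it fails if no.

Primer 1 (AGTCTTATA) has reverse complement TATAAGACT, which matches the top strand at positions 47–55; primer 1 anneals to the top strand there with its 3' end pointing upstream toward position 47.
Primer 2 (ACTCCACTTAAAAAGCAT) matches the top strand directly at positions 77–94; it anneals to the bottom strand with its 3' end pointing downstream toward position 94.
The 3' ends diverge (primer 1 extends toward position 1, primer 2 toward position 96), so the primers never converge on a shared product.

No product — the primers' 3' ends point away from each other.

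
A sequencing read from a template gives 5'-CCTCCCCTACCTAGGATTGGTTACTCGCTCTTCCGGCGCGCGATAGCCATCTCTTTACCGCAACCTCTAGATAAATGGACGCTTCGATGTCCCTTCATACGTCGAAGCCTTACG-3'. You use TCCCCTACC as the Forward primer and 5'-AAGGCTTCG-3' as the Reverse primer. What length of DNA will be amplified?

109 bp

Forward primer TCCCCTACC is found on the top strand at positions 3–11.
The reverse primer's reverse complement is CGAAGCCTT, which matches the template at positions 103–111.
Amplicon spans positions 3–111: 109 bp.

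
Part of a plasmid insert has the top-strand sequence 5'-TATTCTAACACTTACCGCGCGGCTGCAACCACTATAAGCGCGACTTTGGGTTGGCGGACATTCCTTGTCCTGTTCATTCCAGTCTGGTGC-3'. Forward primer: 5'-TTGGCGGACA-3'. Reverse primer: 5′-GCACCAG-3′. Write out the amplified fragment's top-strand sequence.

5'-TTGGCGGACATTCCTTGTCCTGTTCATTCCAGTCTGGTGC-3'

Forward primer TTGGCGGACA is found on the top strand at positions 51–60.
Reverse complement of the reverse primer: CTGGTGC. This occurs on the top strand at positions 84–90.
The product is the template from position 51 through 90 (40 bp).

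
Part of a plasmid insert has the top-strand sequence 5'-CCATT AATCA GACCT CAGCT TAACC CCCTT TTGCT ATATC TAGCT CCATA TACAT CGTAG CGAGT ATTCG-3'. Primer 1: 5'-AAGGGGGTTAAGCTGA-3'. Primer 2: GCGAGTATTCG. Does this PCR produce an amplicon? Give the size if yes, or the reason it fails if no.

Primer 1 (AAGGGGGTTAAGCTGA) has reverse complement TCAGCTTAACCCCCTT, which matches the top strand at positions 15–30; primer 1 anneals to the top strand there with its 3' end pointing upstream toward position 15.
Primer 2 (GCGAGTATTCG) matches the top strand directly at positions 60–70; it anneals to the bottom strand with its 3' end pointing downstream toward position 70.
The 3' ends diverge (primer 1 extends toward position 1, primer 2 toward position 70), so the primers never converge on a shared product.

No product — the primers' 3' ends point away from each other.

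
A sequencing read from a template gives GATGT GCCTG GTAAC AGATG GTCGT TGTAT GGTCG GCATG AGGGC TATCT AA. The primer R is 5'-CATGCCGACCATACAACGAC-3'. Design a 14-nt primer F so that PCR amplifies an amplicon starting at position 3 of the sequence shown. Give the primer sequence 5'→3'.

5'-TGTGCCTGGTAACA-3'

The reverse primer's reverse complement GTCGTTGTATGGTCGGCATG matches the template at positions 21–40; the product starts at position 3.
The forward primer is identical to the top strand over positions 3–16: TGTGCCTGGTAACA.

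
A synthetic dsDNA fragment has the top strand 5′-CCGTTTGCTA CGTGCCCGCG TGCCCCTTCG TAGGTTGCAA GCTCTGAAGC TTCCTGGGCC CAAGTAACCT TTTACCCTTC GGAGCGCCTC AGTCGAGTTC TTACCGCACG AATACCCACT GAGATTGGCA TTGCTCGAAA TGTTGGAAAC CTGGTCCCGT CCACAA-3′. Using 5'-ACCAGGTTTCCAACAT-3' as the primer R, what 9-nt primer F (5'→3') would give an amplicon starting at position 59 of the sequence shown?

The reverse primer's reverse complement ATGTTGGAAACCTGGT matches the template at positions 140–155; the product starts at position 59.
The forward primer is identical to the top strand over positions 59–67: CCCAAGTAA.

5'-CCCAAGTAA-3'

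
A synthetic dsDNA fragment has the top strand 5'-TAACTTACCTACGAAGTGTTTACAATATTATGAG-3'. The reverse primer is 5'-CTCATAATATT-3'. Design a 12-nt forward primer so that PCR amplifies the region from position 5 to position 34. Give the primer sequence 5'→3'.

The reverse primer's reverse complement AATATTATGAG matches the template at positions 24–34; the product starts at position 5.
The forward primer is identical to the top strand over positions 5–16: TTACCTACGAAG.

5'-TTACCTACGAAG-3'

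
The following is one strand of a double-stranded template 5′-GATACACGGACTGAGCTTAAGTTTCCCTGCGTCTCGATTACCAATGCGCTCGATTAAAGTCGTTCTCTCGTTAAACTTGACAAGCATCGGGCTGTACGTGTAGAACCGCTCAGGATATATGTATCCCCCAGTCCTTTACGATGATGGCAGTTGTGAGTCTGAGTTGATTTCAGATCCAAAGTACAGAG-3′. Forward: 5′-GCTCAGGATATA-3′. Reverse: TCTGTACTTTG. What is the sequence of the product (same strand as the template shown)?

The forward primer matches the template at positions 108–119.
Taking the reverse complement of TCTGTACTTTG gives CAAAGTACAGA, found at positions 177–187 on the template; the primer anneals here to the top strand with its 3' end pointing upstream.
The product is the template from position 108 through 187 (80 bp).

5'-GCTCAGGATATATGTATCCCCCAGTCCTTTACGATGATGGCAGTTGTGAGTCTGAGTTGATTTCAGATCCAAAGTACAGA-3'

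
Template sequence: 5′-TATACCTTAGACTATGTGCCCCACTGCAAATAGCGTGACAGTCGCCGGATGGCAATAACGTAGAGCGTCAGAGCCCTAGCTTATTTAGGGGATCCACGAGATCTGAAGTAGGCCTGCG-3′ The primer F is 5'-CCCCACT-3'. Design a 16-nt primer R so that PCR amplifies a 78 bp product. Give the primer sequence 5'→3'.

The forward primer binds at positions 19–25, so a 78 bp product ends at position 19 + 78 − 1 = 96.
The reverse primer anneals to the top strand over positions 81–96, i.e. to TTATTTAGGGGATCCA.
Its sequence written 5'→3' is the reverse complement: TGGATCCCCTAAATAA.

5'-TGGATCCCCTAAATAA-3'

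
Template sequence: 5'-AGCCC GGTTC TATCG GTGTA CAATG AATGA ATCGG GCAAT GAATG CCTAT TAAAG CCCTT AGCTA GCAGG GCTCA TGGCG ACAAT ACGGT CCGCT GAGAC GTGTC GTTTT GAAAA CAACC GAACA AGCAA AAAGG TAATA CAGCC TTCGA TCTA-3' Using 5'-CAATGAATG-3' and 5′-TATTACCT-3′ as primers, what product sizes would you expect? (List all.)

The forward primer CAATGAATG matches the top strand at positions 21–29, 37–45.
The reverse primer's reverse complement is AGGTAATA, matching at positions 133–140.
Each forward site pairs with the reverse site to give a product ending at position 140: sizes 120, 104 bp.

120 bp, 104 bp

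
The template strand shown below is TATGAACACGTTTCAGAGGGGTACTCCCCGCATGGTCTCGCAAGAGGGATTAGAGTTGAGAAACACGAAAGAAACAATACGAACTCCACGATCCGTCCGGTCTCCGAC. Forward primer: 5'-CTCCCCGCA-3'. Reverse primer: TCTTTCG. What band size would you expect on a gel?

49 bp

The forward primer matches the template at positions 24–32.
The reverse primer's reverse complement is CGAAAGA, which matches the template at positions 66–72.
Product length = (reverse-primer end) − (forward-primer start) + 1 = 72 − 24 + 1 = 49 bp.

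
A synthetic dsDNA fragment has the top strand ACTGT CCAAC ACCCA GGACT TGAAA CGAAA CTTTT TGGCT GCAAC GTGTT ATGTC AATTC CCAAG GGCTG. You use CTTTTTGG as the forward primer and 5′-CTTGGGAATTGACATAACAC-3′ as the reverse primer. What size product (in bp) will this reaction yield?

Forward primer CTTTTTGG is found on the top strand at positions 31–38.
The reverse primer's reverse complement is GTGTTATGTCAATTCCCAAG, which matches the template at positions 46–65.
Amplicon spans positions 31–65: 35 bp.

35 bp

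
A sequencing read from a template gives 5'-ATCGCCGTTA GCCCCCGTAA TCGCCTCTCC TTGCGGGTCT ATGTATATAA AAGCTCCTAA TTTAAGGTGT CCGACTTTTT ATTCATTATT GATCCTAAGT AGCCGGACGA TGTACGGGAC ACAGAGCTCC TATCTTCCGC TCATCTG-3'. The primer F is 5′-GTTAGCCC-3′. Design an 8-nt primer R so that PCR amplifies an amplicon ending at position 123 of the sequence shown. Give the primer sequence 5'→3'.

The forward primer binds at positions 7–14; the product's 3' end on the top strand is position 123.
The reverse primer anneals to the top strand over positions 116–123, i.e. to GGGACACA.
Its sequence written 5'→3' is the reverse complement: TGTGTCCC.

5'-TGTGTCCC-3'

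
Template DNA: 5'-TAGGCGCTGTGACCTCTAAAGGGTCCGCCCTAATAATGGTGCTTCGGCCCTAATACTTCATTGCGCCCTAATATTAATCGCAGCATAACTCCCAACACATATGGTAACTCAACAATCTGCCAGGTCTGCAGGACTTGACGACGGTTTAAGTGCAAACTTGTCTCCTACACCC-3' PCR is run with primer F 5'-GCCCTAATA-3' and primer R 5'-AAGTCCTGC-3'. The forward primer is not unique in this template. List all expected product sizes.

The forward primer GCCCTAATA matches the top strand at positions 27–35, 47–55, 65–73.
The reverse primer's reverse complement is GCAGGACTT, matching at positions 128–136.
Each forward site pairs with the reverse site to give a product ending at position 136: sizes 110, 90, 72 bp.

110 bp, 90 bp, 72 bp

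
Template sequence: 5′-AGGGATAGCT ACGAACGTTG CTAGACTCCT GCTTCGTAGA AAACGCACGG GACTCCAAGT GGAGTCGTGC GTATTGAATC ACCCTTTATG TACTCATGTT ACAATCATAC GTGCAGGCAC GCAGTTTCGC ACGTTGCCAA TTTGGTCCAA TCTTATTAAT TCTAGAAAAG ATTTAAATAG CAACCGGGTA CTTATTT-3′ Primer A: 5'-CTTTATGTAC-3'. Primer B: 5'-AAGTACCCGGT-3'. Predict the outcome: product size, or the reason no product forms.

Primer A (CTTTATGTAC) matches the top strand at positions 84–93; it acts as a forward primer.
Primer B's reverse complement is ACCGGGTACTT, matching the top strand at positions 183–193; it acts as a reverse primer.
The 3' ends face each other across positions 84–193, giving a 110 bp product.

Yes — a 110 bp product.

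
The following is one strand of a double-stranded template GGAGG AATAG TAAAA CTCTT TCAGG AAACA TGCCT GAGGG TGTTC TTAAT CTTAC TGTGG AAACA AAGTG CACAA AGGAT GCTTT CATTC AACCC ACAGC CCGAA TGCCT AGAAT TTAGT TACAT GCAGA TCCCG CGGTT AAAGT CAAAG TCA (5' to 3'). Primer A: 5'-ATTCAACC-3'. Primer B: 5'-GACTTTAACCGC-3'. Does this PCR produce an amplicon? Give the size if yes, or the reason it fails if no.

Primer A (ATTCAACC) matches the top strand at positions 87–94; it acts as a forward primer.
Primer B's reverse complement is GCGGTTAAAGTC, matching the top strand at positions 135–146; it acts as a reverse primer.
The 3' ends face each other across positions 87–146, giving a 60 bp product.

Yes — a 60 bp product.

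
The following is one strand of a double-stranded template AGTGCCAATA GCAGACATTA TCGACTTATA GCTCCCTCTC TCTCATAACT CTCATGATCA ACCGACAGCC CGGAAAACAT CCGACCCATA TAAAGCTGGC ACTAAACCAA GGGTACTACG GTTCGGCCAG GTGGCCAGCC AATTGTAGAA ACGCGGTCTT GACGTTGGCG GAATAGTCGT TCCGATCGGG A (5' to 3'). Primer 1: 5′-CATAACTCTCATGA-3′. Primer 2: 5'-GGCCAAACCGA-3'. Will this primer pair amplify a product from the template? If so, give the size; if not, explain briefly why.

Primer 2 (GGCCAAACCGA) does not match the top strand, and its reverse complement TCGGTTTGGCC does not match either.
With no annealing site for primer 2, no amplification occurs.

No product — primer 2 has no binding site in the template.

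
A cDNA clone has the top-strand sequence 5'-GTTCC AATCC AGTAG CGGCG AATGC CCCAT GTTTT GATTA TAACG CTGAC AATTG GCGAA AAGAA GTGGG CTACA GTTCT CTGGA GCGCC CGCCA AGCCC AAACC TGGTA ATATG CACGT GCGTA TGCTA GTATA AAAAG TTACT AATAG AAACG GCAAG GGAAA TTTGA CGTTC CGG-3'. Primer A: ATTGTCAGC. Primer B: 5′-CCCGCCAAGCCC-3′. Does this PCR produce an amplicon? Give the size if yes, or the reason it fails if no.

Primer A (ATTGTCAGC) has reverse complement GCTGACAAT, which matches the top strand at positions 45–53; primer A anneals to the top strand there with its 3' end pointing upstream toward position 45.
Primer B (CCCGCCAAGCCC) matches the top strand directly at positions 89–100; it anneals to the bottom strand with its 3' end pointing downstream toward position 100.
The 3' ends diverge (primer A extends toward position 1, primer B toward position 178), so the primers never converge on a shared product.

No product — the primers' 3' ends point away from each other.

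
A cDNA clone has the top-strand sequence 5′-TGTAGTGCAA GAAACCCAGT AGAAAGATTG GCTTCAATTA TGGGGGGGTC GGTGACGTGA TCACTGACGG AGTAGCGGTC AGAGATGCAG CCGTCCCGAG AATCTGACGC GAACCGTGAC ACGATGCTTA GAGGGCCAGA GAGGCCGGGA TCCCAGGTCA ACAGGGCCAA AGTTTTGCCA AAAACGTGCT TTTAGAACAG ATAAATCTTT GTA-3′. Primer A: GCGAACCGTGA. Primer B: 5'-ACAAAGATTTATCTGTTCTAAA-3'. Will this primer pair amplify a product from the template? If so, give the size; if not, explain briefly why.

Primer A (GCGAACCGTGA) matches the top strand at positions 109–119; it acts as a forward primer.
Primer B's reverse complement is TTTAGAACAGATAAATCTTTGT, matching the top strand at positions 191–212; it acts as a reverse primer.
The 3' ends face each other across positions 109–212, giving a 104 bp product.

Yes — a 104 bp product.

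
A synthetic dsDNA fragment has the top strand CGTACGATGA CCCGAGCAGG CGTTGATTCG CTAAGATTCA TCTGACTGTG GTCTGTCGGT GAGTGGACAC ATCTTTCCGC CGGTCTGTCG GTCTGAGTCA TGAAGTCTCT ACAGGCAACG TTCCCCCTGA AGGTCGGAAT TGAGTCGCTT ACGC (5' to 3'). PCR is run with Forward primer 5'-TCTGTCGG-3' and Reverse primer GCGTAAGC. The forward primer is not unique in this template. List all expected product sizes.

103 bp, 71 bp

The forward primer TCTGTCGG matches the top strand at positions 52–59, 84–91.
The reverse primer's reverse complement is GCTTACGC, matching at positions 147–154.
Each forward site pairs with the reverse site to give a product ending at position 154: sizes 103, 71 bp.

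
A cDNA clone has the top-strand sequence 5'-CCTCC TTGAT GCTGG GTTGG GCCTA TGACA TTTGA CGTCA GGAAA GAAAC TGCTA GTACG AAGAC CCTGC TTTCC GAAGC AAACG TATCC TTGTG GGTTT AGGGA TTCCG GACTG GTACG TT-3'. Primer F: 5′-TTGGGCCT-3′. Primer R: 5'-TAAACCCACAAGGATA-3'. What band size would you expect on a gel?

The forward primer matches the template at positions 17–24.
Reverse complement of the reverse primer: TATCCTTGTGGGTTTA. This occurs on the top strand at positions 86–101.
Amplicon spans positions 17–101: 85 bp.

85 bp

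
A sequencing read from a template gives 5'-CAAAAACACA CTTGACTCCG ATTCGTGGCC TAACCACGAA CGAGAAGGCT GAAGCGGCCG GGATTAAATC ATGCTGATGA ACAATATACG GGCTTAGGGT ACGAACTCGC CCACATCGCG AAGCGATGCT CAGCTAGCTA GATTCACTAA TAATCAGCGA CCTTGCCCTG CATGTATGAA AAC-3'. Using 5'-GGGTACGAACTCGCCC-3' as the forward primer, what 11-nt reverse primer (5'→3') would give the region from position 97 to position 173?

5'-ATGCAGGGCAA-3'

The product's 3' end on the top strand is position 173.
The reverse primer anneals to the top strand over positions 163–173, i.e. to TTGCCCTGCAT.
Its sequence written 5'→3' is the reverse complement: ATGCAGGGCAA.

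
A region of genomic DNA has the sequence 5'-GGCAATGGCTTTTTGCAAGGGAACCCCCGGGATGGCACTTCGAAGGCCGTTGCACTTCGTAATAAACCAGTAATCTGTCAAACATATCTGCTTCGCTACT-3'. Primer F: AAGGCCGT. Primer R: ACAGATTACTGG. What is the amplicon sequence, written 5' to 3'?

Forward primer AAGGCCGT is found on the top strand at positions 43–50.
Taking the reverse complement of ACAGATTACTGG gives CCAGTAATCTGT, found at positions 67–78 on the template; the primer anneals here to the top strand with its 3' end pointing upstream.
The product is the template from position 43 through 78 (36 bp).

5'-AAGGCCGTTGCACTTCGTAATAAACCAGTAATCTGT-3'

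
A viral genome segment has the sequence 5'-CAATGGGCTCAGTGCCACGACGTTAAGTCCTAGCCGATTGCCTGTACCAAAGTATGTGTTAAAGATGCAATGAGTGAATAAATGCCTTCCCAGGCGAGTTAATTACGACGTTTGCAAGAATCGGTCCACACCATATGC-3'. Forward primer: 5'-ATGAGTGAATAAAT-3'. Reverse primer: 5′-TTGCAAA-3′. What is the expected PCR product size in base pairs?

48 bp

Scanning the template, ATGAGTGAATAAAT occurs at positions 70–83; this primer anneals to the bottom strand there with its 3' end pointing downstream.
The reverse primer's reverse complement is TTTGCAA, which matches the template at positions 111–117.
Amplicon spans positions 70–117: 48 bp.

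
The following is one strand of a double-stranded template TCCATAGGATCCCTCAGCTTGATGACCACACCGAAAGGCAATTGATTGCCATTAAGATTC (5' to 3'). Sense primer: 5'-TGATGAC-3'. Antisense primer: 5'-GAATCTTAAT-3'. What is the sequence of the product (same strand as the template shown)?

5'-TGATGACCACACCGAAAGGCAATTGATTGCCATTAAGATTC-3'

Forward primer TGATGAC is found on the top strand at positions 20–26.
Reverse complement of the reverse primer: ATTAAGATTC. This occurs on the top strand at positions 51–60.
The product is the template from position 20 through 60 (41 bp).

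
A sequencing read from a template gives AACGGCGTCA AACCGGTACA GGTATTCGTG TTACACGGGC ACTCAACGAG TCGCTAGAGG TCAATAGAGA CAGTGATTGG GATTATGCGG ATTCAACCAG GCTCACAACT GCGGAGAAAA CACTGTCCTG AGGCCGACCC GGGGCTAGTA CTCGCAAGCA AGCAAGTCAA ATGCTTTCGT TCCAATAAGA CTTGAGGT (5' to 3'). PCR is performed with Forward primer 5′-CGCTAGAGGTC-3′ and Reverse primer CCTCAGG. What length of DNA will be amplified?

Scanning the template, CGCTAGAGGTC occurs at positions 52–62; this primer anneals to the bottom strand there with its 3' end pointing downstream.
Taking the reverse complement of CCTCAGG gives CCTGAGG, found at positions 127–133 on the template; the primer anneals here to the top strand with its 3' end pointing upstream.
The product runs from position 52 to position 133, so its length is 133 − 52 + 1 = 82 bp.

82 bp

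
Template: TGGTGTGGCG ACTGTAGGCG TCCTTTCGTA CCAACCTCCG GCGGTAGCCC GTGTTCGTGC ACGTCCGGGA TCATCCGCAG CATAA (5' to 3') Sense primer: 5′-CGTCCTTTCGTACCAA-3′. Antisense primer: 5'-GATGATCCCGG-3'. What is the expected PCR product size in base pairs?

57 bp

The forward primer matches the template at positions 19–34.
Taking the reverse complement of GATGATCCCGG gives CCGGGATCATC, found at positions 65–75 on the template; the primer anneals here to the top strand with its 3' end pointing upstream.
The product runs from position 19 to position 75, so its length is 75 − 19 + 1 = 57 bp.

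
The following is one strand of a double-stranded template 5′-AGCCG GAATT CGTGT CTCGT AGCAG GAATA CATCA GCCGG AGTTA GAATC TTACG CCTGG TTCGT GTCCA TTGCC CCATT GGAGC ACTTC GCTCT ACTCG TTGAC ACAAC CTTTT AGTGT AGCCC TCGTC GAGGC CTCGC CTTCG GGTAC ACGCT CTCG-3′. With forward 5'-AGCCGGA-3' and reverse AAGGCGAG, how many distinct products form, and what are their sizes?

Two products: 143 bp, 109 bp

The forward primer AGCCGGA matches the top strand at positions 1–7, 35–41.
The reverse primer's reverse complement is CTCGCCTT, matching at positions 136–143.
Each forward site pairs with the reverse site to give a product ending at position 143: sizes 143, 109 bp.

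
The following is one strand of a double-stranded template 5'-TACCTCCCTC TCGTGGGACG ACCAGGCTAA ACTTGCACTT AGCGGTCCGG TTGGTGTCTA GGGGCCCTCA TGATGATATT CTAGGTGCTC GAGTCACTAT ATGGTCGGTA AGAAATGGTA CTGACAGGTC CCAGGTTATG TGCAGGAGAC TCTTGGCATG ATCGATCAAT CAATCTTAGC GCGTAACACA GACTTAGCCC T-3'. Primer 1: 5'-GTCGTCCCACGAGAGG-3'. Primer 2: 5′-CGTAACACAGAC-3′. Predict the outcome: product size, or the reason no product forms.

No product — the primers' 3' ends point away from each other.

Primer 1 (GTCGTCCCACGAGAGG) has reverse complement CCTCTCGTGGGACGAC, which matches the top strand at positions 7–22; primer 1 anneals to the top strand there with its 3' end pointing upstream toward position 7.
Primer 2 (CGTAACACAGAC) matches the top strand directly at positions 182–193; it anneals to the bottom strand with its 3' end pointing downstream toward position 193.
The 3' ends diverge (primer 1 extends toward position 1, primer 2 toward position 201), so the primers never converge on a shared product.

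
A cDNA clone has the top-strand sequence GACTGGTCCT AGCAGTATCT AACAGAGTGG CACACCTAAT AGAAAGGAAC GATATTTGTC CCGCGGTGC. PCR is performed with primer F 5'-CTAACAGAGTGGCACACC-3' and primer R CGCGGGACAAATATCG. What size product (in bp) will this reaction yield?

47 bp

Forward primer CTAACAGAGTGGCACACC is found on the top strand at positions 19–36.
Taking the reverse complement of CGCGGGACAAATATCG gives CGATATTTGTCCCGCG, found at positions 50–65 on the template; the primer anneals here to the top strand with its 3' end pointing upstream.
Product length = (reverse-primer end) − (forward-primer start) + 1 = 65 − 19 + 1 = 47 bp.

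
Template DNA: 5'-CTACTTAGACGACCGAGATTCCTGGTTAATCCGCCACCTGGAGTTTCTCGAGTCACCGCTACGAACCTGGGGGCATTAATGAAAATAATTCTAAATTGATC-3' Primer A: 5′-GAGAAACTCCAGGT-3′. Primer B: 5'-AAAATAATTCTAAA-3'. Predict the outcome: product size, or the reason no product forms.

No product — the primers' 3' ends point away from each other.

Primer A (GAGAAACTCCAGGT) has reverse complement ACCTGGAGTTTCTC, which matches the top strand at positions 36–49; primer A anneals to the top strand there with its 3' end pointing upstream toward position 36.
Primer B (AAAATAATTCTAAA) matches the top strand directly at positions 82–95; it anneals to the bottom strand with its 3' end pointing downstream toward position 95.
The 3' ends diverge (primer A extends toward position 1, primer B toward position 101), so the primers never converge on a shared product.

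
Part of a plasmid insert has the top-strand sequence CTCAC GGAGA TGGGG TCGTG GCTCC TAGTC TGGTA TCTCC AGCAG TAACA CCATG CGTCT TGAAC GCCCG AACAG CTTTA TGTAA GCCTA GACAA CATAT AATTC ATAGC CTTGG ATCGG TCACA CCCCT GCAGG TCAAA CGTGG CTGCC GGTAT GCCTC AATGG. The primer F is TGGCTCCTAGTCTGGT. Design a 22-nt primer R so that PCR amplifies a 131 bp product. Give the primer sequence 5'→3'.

5'-GCAGCCACGTTTGACCTGCAGG-3'

The forward primer binds at positions 19–34, so a 131 bp product ends at position 19 + 131 − 1 = 149.
The reverse primer anneals to the top strand over positions 128–149, i.e. to CCTGCAGGTCAAACGTGGCTGC.
Its sequence written 5'→3' is the reverse complement: GCAGCCACGTTTGACCTGCAGG.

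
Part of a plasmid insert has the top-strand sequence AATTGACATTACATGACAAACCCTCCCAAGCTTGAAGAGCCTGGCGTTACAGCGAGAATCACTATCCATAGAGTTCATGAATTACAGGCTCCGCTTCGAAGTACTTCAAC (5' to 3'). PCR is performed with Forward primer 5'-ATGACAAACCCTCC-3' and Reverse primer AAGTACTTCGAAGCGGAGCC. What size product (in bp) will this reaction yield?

Forward primer ATGACAAACCCTCC is found on the top strand at positions 13–26.
Reverse complement of the reverse primer: GGCTCCGCTTCGAAGTACTT. This occurs on the top strand at positions 87–106.
Amplicon spans positions 13–106: 94 bp.

94 bp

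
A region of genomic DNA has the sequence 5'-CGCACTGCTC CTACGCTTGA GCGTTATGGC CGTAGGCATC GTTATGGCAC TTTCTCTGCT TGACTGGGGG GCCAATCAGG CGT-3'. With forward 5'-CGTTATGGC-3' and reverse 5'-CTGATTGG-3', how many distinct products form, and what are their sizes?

The forward primer CGTTATGGC matches the top strand at positions 22–30, 40–48.
The reverse primer's reverse complement is CCAATCAG, matching at positions 72–79.
Each forward site pairs with the reverse site to give a product ending at position 79: sizes 58, 40 bp.

Two products: 58 bp, 40 bp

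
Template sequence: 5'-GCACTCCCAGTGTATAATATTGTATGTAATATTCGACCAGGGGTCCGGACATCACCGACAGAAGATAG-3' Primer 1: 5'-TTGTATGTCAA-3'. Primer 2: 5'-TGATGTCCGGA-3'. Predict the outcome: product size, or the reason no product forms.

No product — primer 1 has no binding site in the template.

Primer 1 (TTGTATGTCAA) does not match the top strand, and its reverse complement TTGACATACAA does not match either.
With no annealing site for primer 1, no amplification occurs.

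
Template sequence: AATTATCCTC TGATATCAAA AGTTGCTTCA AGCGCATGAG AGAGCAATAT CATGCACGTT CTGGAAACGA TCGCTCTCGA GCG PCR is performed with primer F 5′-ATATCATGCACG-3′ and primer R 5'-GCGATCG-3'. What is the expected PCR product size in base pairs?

28 bp

The forward primer matches the template at positions 47–58.
The reverse primer's reverse complement is CGATCGC, which matches the template at positions 68–74.
Amplicon spans positions 47–74: 28 bp.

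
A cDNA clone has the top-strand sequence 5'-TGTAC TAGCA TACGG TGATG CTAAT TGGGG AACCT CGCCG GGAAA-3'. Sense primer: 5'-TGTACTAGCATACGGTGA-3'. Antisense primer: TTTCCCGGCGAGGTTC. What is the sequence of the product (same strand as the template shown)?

Forward primer TGTACTAGCATACGGTGA is found on the top strand at positions 1–18.
Reverse complement of the reverse primer: GAACCTCGCCGGGAAA. This occurs on the top strand at positions 30–45.
The product is the template from position 1 through 45 (45 bp).

5'-TGTACTAGCATACGGTGATGCTAATTGGGGAACCTCGCCGGGAAA-3'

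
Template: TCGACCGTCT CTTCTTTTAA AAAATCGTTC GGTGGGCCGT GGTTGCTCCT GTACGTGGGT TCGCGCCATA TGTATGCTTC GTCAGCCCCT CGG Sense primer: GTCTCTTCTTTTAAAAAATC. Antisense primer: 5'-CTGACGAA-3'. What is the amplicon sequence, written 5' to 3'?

The forward primer matches the template at positions 7–26.
Taking the reverse complement of CTGACGAA gives TTCGTCAG, found at positions 78–85 on the template; the primer anneals here to the top strand with its 3' end pointing upstream.
The product is the template from position 7 through 85 (79 bp).

5'-GTCTCTTCTTTTAAAAAATCGTTCGGTGGGCCGTGGTTGCTCCTGTACGTGGGTTCGCGCCATATGTATGCTTCGTCAG-3'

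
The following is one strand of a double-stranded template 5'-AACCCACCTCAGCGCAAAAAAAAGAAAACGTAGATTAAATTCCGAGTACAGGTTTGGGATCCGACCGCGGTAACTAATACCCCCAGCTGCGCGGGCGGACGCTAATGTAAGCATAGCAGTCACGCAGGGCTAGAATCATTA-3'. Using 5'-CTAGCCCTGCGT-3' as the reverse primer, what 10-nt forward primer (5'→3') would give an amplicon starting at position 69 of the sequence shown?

5'-GGTAACTAAT-3'

The reverse primer's reverse complement ACGCAGGGCTAG matches the template at positions 122–133; the product starts at position 69.
The forward primer is identical to the top strand over positions 69–78: GGTAACTAAT.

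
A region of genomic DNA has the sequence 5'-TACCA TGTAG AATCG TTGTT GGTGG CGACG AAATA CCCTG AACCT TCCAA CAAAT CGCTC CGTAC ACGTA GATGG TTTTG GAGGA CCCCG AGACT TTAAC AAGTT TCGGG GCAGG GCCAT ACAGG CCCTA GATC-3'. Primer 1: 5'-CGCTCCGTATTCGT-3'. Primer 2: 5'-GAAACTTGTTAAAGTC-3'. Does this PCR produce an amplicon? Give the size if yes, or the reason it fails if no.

No product — primer 1 has no binding site in the template.

Primer 1 (CGCTCCGTATTCGT) does not match the top strand, and its reverse complement ACGAATACGGAGCG does not match either.
With no annealing site for primer 1, no amplification occurs.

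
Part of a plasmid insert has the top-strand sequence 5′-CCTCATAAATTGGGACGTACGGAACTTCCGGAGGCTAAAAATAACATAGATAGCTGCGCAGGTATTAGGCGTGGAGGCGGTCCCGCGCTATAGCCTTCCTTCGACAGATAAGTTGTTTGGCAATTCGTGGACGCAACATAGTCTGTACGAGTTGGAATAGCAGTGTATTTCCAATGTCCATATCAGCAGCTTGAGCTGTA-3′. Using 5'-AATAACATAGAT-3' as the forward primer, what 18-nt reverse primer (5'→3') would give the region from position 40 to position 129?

The product's 3' end on the top strand is position 129.
The reverse primer anneals to the top strand over positions 112–129, i.e. to GTTGTTTGGCAATTCGTG.
Its sequence written 5'→3' is the reverse complement: CACGAATTGCCAAACAAC.

5'-CACGAATTGCCAAACAAC-3'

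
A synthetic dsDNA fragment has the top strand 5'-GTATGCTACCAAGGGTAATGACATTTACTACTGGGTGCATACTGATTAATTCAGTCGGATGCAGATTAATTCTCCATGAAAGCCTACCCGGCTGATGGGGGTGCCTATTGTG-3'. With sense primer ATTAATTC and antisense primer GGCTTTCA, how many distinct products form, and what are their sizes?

Two products: 40 bp, 20 bp

The forward primer ATTAATTC matches the top strand at positions 45–52, 65–72.
The reverse primer's reverse complement is TGAAAGCC, matching at positions 77–84.
Each forward site pairs with the reverse site to give a product ending at position 84: sizes 40, 20 bp.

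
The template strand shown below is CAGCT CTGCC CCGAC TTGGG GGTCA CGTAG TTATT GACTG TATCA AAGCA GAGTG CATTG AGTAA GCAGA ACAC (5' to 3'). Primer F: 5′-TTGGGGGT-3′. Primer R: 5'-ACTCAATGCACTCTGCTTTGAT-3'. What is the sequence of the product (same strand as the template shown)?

Scanning the template, TTGGGGGT occurs at positions 16–23; this primer anneals to the bottom strand there with its 3' end pointing downstream.
Reverse complement of the reverse primer: ATCAAAGCAGAGTGCATTGAGT. This occurs on the top strand at positions 42–63.
The product is the template from position 16 through 63 (48 bp).

5'-TTGGGGGTCACGTAGTTATTGACTGTATCAAAGCAGAGTGCATTGAGT-3'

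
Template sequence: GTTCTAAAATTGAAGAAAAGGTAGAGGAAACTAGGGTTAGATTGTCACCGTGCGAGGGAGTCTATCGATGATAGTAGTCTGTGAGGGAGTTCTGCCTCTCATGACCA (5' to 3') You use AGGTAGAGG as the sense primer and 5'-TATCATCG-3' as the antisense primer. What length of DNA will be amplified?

The forward primer matches the template at positions 19–27.
Taking the reverse complement of TATCATCG gives CGATGATA, found at positions 66–73 on the template; the primer anneals here to the top strand with its 3' end pointing upstream.
The product runs from position 19 to position 73, so its length is 73 − 19 + 1 = 55 bp.

55 bp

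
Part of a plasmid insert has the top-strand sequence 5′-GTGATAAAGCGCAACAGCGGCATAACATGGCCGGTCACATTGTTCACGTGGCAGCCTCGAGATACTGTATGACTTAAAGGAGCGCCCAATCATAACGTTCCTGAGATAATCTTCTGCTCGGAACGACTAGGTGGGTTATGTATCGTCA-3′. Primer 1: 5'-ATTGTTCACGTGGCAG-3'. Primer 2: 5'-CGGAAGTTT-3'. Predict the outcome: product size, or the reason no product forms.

Primer 2 (CGGAAGTTT) does not match the top strand, and its reverse complement AAACTTCCG does not match either.
With no annealing site for primer 2, no amplification occurs.

No product — primer 2 has no binding site in the template.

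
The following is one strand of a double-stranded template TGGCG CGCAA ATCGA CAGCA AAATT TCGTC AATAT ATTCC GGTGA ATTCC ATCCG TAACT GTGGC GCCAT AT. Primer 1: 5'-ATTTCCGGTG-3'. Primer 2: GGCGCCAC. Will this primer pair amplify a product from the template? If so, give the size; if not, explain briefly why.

No product — primer 1 has no binding site in the template.

Primer 1 (ATTTCCGGTG) does not match the top strand, and its reverse complement CACCGGAAAT does not match either.
With no annealing site for primer 1, no amplification occurs.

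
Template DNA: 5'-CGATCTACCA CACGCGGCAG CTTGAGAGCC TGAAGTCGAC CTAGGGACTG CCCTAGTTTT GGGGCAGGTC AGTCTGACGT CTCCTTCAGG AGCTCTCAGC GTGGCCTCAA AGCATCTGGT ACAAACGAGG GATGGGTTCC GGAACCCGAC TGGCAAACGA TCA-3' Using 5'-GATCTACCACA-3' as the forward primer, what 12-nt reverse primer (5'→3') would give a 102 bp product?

The forward primer binds at positions 2–12, so a 102 bp product ends at position 2 + 102 − 1 = 103.
The reverse primer anneals to the top strand over positions 92–103, i.e. to GCTCTCAGCGTG.
Its sequence written 5'→3' is the reverse complement: CACGCTGAGAGC.

5'-CACGCTGAGAGC-3'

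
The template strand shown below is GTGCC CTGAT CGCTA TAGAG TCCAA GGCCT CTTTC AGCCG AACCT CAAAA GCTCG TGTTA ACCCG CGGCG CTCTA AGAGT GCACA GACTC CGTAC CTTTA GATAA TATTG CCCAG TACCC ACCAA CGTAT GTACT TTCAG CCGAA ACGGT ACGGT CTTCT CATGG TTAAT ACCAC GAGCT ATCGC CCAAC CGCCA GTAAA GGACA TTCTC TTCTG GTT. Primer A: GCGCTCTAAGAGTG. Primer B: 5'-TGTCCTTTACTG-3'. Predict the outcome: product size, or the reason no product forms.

Primer A (GCGCTCTAAGAGTG) matches the top strand at positions 68–81; it acts as a forward primer.
Primer B's reverse complement is CAGTAAAGGACA, matching the top strand at positions 194–205; it acts as a reverse primer.
The 3' ends face each other across positions 68–205, giving a 138 bp product.

Yes — a 138 bp product.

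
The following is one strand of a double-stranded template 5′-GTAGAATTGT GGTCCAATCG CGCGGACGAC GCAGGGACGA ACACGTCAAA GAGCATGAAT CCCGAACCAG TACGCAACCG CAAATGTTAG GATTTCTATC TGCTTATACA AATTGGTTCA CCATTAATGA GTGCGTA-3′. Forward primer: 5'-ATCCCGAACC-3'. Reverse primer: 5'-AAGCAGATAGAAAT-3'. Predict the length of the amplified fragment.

The forward primer matches the template at positions 59–68.
The reverse primer's reverse complement is ATTTCTATCTGCTT, which matches the template at positions 92–105.
Product length = (reverse-primer end) − (forward-primer start) + 1 = 105 − 59 + 1 = 47 bp.

47 bp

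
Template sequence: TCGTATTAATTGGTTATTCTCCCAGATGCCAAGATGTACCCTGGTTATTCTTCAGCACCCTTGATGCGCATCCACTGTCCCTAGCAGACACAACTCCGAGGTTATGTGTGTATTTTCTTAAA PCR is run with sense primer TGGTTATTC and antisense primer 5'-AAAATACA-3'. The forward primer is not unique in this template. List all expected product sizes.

The forward primer TGGTTATTC matches the top strand at positions 11–19, 42–50.
The reverse primer's reverse complement is TGTATTTT, matching at positions 109–116.
Each forward site pairs with the reverse site to give a product ending at position 116: sizes 106, 75 bp.

106 bp, 75 bp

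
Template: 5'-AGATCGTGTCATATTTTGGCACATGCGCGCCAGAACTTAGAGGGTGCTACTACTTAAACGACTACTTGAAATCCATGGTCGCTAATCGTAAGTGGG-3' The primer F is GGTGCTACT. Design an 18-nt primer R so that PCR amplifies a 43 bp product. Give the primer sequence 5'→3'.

The forward primer binds at positions 43–51, so a 43 bp product ends at position 43 + 43 − 1 = 85.
The reverse primer anneals to the top strand over positions 68–85, i.e. to GAAATCCATGGTCGCTAA.
Its sequence written 5'→3' is the reverse complement: TTAGCGACCATGGATTTC.

5'-TTAGCGACCATGGATTTC-3'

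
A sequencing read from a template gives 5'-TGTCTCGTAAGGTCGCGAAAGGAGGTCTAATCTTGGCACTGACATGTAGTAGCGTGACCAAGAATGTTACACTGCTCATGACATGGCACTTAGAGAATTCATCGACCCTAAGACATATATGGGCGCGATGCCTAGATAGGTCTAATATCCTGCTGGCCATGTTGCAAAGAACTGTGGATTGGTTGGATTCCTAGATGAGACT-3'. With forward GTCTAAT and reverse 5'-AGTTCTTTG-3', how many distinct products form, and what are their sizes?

The forward primer GTCTAAT matches the top strand at positions 25–31, 140–146.
The reverse primer's reverse complement is CAAAGAACT, matching at positions 165–173.
Each forward site pairs with the reverse site to give a product ending at position 173: sizes 149, 34 bp.

Two products: 149 bp, 34 bp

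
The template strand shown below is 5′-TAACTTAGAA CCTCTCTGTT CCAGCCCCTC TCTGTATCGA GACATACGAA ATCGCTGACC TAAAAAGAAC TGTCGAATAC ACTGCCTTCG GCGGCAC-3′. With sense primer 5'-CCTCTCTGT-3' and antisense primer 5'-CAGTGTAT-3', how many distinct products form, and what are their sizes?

The forward primer CCTCTCTGT matches the top strand at positions 11–19, 27–35.
The reverse primer's reverse complement is ATACACTG, matching at positions 77–84.
Each forward site pairs with the reverse site to give a product ending at position 84: sizes 74, 58 bp.

Two products: 74 bp, 58 bp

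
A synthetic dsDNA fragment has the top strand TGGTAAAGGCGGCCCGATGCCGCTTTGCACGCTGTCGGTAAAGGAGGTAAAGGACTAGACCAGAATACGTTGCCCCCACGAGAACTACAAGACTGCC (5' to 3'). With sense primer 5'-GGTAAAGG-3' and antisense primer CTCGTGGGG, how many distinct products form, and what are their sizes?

Three products: 81 bp, 46 bp, 37 bp

The forward primer GGTAAAGG matches the top strand at positions 2–9, 37–44, 46–53.
The reverse primer's reverse complement is CCCCACGAG, matching at positions 74–82.
Each forward site pairs with the reverse site to give a product ending at position 82: sizes 81, 46, 37 bp.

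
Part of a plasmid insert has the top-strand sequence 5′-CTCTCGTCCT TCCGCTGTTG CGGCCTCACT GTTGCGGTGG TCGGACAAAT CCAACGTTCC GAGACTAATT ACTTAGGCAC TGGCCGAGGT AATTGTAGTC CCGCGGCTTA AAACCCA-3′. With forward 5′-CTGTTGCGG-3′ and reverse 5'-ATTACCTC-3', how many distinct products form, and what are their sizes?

Two products: 79 bp, 65 bp

The forward primer CTGTTGCGG matches the top strand at positions 15–23, 29–37.
The reverse primer's reverse complement is GAGGTAAT, matching at positions 86–93.
Each forward site pairs with the reverse site to give a product ending at position 93: sizes 79, 65 bp.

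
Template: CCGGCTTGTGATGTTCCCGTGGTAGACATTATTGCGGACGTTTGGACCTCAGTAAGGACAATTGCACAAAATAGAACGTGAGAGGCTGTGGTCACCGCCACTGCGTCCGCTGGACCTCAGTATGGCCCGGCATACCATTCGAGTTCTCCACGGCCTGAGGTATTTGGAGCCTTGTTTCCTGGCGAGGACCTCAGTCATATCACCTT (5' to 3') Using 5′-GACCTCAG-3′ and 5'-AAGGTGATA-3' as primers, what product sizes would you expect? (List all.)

162 bp, 94 bp, 20 bp

The forward primer GACCTCAG matches the top strand at positions 45–52, 113–120, 187–194.
The reverse primer's reverse complement is TATCACCTT, matching at positions 198–206.
Each forward site pairs with the reverse site to give a product ending at position 206: sizes 162, 94, 20 bp.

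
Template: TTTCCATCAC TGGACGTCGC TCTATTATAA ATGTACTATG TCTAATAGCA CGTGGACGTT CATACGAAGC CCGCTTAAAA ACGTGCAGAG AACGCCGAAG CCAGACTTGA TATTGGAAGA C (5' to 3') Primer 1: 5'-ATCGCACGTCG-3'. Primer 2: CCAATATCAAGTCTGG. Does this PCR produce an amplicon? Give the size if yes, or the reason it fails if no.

Primer 1 (ATCGCACGTCG) does not match the top strand, and its reverse complement CGACGTGCGAT does not match either.
With no annealing site for primer 1, no amplification occurs.

No product — primer 1 has no binding site in the template.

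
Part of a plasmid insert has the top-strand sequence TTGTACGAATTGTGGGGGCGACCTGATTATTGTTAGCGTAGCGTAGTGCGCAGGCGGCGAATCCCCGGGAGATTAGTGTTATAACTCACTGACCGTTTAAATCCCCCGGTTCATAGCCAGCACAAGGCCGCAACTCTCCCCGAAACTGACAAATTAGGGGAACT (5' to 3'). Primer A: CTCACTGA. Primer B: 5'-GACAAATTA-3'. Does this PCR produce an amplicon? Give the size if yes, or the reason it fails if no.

No product — both primers anneal to the same strand and extend in the same direction.

Primer A (CTCACTGA) matches the top strand at positions 85–92 (3' end points downstream).
Primer B (GACAAATTA) also matches the top strand directly, at positions 148–156 — its reverse complement TAATTTGTC is not present.
Both primers anneal to the bottom strand with 3' ends pointing the same way, so neither can prime synthesis back toward the other.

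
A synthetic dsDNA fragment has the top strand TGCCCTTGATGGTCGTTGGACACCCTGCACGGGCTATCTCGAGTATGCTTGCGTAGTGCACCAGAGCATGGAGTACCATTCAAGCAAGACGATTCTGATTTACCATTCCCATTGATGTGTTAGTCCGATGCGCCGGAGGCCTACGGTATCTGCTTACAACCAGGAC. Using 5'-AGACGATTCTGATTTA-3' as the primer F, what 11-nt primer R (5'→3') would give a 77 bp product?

5'-CTGGTTGTAAG-3'

The forward primer binds at positions 87–102, so a 77 bp product ends at position 87 + 77 − 1 = 163.
The reverse primer anneals to the top strand over positions 153–163, i.e. to CTTACAACCAG.
Its sequence written 5'→3' is the reverse complement: CTGGTTGTAAG.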